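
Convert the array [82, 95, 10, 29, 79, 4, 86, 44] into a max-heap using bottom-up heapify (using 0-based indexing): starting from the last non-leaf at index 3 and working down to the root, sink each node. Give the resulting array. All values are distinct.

[95, 82, 86, 44, 79, 4, 10, 29]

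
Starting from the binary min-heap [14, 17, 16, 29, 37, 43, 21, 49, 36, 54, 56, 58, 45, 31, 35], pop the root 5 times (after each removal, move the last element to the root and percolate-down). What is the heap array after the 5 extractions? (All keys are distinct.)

[31, 35, 43, 36, 37, 56, 45, 49, 58, 54]

extract-min #1 returns 14:
  remove root 14; move last element 35 to root → [35, 17, 16, 29, 37, 43, 21, 49, 36, 54, 56, 58, 45, 31]
  35 vs smaller child 16 at index 2, swap → [16, 17, 35, 29, 37, 43, 21, 49, 36, 54, 56, 58, 45, 31]
  35 vs smaller child 21 at index 6, swap → [16, 17, 21, 29, 37, 43, 35, 49, 36, 54, 56, 58, 45, 31]
  35 vs only child 31 at index 13, swap → [16, 17, 21, 29, 37, 43, 31, 49, 36, 54, 56, 58, 45, 35]
extract-min #2 returns 16:
  remove root 16; move last element 35 to root → [35, 17, 21, 29, 37, 43, 31, 49, 36, 54, 56, 58, 45]
  35 vs smaller child 17 at index 1, swap → [17, 35, 21, 29, 37, 43, 31, 49, 36, 54, 56, 58, 45]
  35 vs smaller child 29 at index 3, swap → [17, 29, 21, 35, 37, 43, 31, 49, 36, 54, 56, 58, 45]
extract-min #3 returns 17:
  remove root 17; move last element 45 to root → [45, 29, 21, 35, 37, 43, 31, 49, 36, 54, 56, 58]
  45 vs smaller child 21 at index 2, swap → [21, 29, 45, 35, 37, 43, 31, 49, 36, 54, 56, 58]
  45 vs smaller child 31 at index 6, swap → [21, 29, 31, 35, 37, 43, 45, 49, 36, 54, 56, 58]
extract-min #4 returns 21:
  remove root 21; move last element 58 to root → [58, 29, 31, 35, 37, 43, 45, 49, 36, 54, 56]
  58 vs smaller child 29 at index 1, swap → [29, 58, 31, 35, 37, 43, 45, 49, 36, 54, 56]
  58 vs smaller child 35 at index 3, swap → [29, 35, 31, 58, 37, 43, 45, 49, 36, 54, 56]
  58 vs smaller child 36 at index 8, swap → [29, 35, 31, 36, 37, 43, 45, 49, 58, 54, 56]
extract-min #5 returns 29:
  remove root 29; move last element 56 to root → [56, 35, 31, 36, 37, 43, 45, 49, 58, 54]
  56 vs smaller child 31 at index 2, swap → [31, 35, 56, 36, 37, 43, 45, 49, 58, 54]
  56 vs smaller child 43 at index 5, swap → [31, 35, 43, 36, 37, 56, 45, 49, 58, 54]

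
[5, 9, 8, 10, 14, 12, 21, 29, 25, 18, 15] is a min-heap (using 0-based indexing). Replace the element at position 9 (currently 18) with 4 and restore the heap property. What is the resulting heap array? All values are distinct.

set index 9 from 18 to 4 → [5, 9, 8, 10, 14, 12, 21, 29, 25, 4, 15]
4 < parent 14 at index 4, swap → [5, 9, 8, 10, 4, 12, 21, 29, 25, 14, 15]
4 < parent 9 at index 1, swap → [5, 4, 8, 10, 9, 12, 21, 29, 25, 14, 15]
4 < parent 5 at index 0, swap → [4, 5, 8, 10, 9, 12, 21, 29, 25, 14, 15]

[4, 5, 8, 10, 9, 12, 21, 29, 25, 14, 15]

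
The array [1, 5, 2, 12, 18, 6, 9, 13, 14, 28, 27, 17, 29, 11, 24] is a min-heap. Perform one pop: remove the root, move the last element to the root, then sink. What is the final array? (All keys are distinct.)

remove root 1; move last element 24 to root → [24, 5, 2, 12, 18, 6, 9, 13, 14, 28, 27, 17, 29, 11]
24 vs smaller child 2 at index 2, swap → [2, 5, 24, 12, 18, 6, 9, 13, 14, 28, 27, 17, 29, 11]
24 vs smaller child 6 at index 5, swap → [2, 5, 6, 12, 18, 24, 9, 13, 14, 28, 27, 17, 29, 11]
24 vs smaller child 17 at index 11, swap → [2, 5, 6, 12, 18, 17, 9, 13, 14, 28, 27, 24, 29, 11]

[2, 5, 6, 12, 18, 17, 9, 13, 14, 28, 27, 24, 29, 11]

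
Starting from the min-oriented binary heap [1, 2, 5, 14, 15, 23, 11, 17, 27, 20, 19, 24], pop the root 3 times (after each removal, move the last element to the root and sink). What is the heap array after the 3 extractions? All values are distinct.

[11, 14, 19, 17, 15, 23, 20, 24, 27]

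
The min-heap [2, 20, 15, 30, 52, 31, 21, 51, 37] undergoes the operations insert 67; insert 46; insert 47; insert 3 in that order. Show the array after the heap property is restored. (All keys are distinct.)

[2, 20, 3, 30, 46, 15, 21, 51, 37, 67, 52, 47, 31]

insert 67:
  append 67 at index 9 → [2, 20, 15, 30, 52, 31, 21, 51, 37, 67] (no swap needed)
insert 46:
  append 46 at index 10 → [2, 20, 15, 30, 52, 31, 21, 51, 37, 67, 46]
  46 < parent 52 at index 4, swap → [2, 20, 15, 30, 46, 31, 21, 51, 37, 67, 52]
insert 47:
  append 47 at index 11 → [2, 20, 15, 30, 46, 31, 21, 51, 37, 67, 52, 47] (no swap needed)
insert 3:
  append 3 at index 12 → [2, 20, 15, 30, 46, 31, 21, 51, 37, 67, 52, 47, 3]
  3 < parent 31 at index 5, swap → [2, 20, 15, 30, 46, 3, 21, 51, 37, 67, 52, 47, 31]
  3 < parent 15 at index 2, swap → [2, 20, 3, 30, 46, 15, 21, 51, 37, 67, 52, 47, 31]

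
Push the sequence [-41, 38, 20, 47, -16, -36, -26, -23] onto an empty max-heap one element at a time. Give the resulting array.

[47, 38, 20, -23, -16, -36, -26, -41]

Insert -41:
  append -41 at index 0 → [-41] (no swap needed)
Insert 38:
  append 38 at index 1 → [-41, 38]
  38 > parent -41 at index 0, swap → [38, -41]
Insert 20:
  append 20 at index 2 → [38, -41, 20] (no swap needed)
Insert 47:
  append 47 at index 3 → [38, -41, 20, 47]
  47 > parent -41 at index 1, swap → [38, 47, 20, -41]
  47 > parent 38 at index 0, swap → [47, 38, 20, -41]
Insert -16:
  append -16 at index 4 → [47, 38, 20, -41, -16] (no swap needed)
Insert -36:
  append -36 at index 5 → [47, 38, 20, -41, -16, -36] (no swap needed)
Insert -26:
  append -26 at index 6 → [47, 38, 20, -41, -16, -36, -26] (no swap needed)
Insert -23:
  append -23 at index 7 → [47, 38, 20, -41, -16, -36, -26, -23]
  -23 > parent -41 at index 3, swap → [47, 38, 20, -23, -16, -36, -26, -41]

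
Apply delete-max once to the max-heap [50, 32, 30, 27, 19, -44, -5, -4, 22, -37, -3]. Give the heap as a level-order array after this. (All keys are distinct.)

remove root 50; move last element -3 to root → [-3, 32, 30, 27, 19, -44, -5, -4, 22, -37]
-3 vs larger child 32 at index 1, swap → [32, -3, 30, 27, 19, -44, -5, -4, 22, -37]
-3 vs larger child 27 at index 3, swap → [32, 27, 30, -3, 19, -44, -5, -4, 22, -37]
-3 vs larger child 22 at index 8, swap → [32, 27, 30, 22, 19, -44, -5, -4, -3, -37]

[32, 27, 30, 22, 19, -44, -5, -4, -3, -37]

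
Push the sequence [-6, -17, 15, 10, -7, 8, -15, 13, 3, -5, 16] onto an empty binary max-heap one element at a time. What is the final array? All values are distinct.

Insert -6:
  append -6 at index 0 → [-6] (no swap needed)
Insert -17:
  append -17 at index 1 → [-6, -17] (no swap needed)
Insert 15:
  append 15 at index 2 → [-6, -17, 15]
  15 > parent -6 at index 0, swap → [15, -17, -6]
Insert 10:
  append 10 at index 3 → [15, -17, -6, 10]
  10 > parent -17 at index 1, swap → [15, 10, -6, -17]
Insert -7:
  append -7 at index 4 → [15, 10, -6, -17, -7] (no swap needed)
Insert 8:
  append 8 at index 5 → [15, 10, -6, -17, -7, 8]
  8 > parent -6 at index 2, swap → [15, 10, 8, -17, -7, -6]
Insert -15:
  append -15 at index 6 → [15, 10, 8, -17, -7, -6, -15] (no swap needed)
Insert 13:
  append 13 at index 7 → [15, 10, 8, -17, -7, -6, -15, 13]
  13 > parent -17 at index 3, swap → [15, 10, 8, 13, -7, -6, -15, -17]
  13 > parent 10 at index 1, swap → [15, 13, 8, 10, -7, -6, -15, -17]
Insert 3:
  append 3 at index 8 → [15, 13, 8, 10, -7, -6, -15, -17, 3] (no swap needed)
Insert -5:
  append -5 at index 9 → [15, 13, 8, 10, -7, -6, -15, -17, 3, -5]
  -5 > parent -7 at index 4, swap → [15, 13, 8, 10, -5, -6, -15, -17, 3, -7]
Insert 16:
  append 16 at index 10 → [15, 13, 8, 10, -5, -6, -15, -17, 3, -7, 16]
  16 > parent -5 at index 4, swap → [15, 13, 8, 10, 16, -6, -15, -17, 3, -7, -5]
  16 > parent 13 at index 1, swap → [15, 16, 8, 10, 13, -6, -15, -17, 3, -7, -5]
  16 > parent 15 at index 0, swap → [16, 15, 8, 10, 13, -6, -15, -17, 3, -7, -5]

[16, 15, 8, 10, 13, -6, -15, -17, 3, -7, -5]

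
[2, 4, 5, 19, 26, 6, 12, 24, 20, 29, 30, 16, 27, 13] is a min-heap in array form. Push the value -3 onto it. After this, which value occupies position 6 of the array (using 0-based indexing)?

append -3 at index 14 → [2, 4, 5, 19, 26, 6, 12, 24, 20, 29, 30, 16, 27, 13, -3]
-3 < parent 12 at index 6, swap → [2, 4, 5, 19, 26, 6, -3, 24, 20, 29, 30, 16, 27, 13, 12]
-3 < parent 5 at index 2, swap → [2, 4, -3, 19, 26, 6, 5, 24, 20, 29, 30, 16, 27, 13, 12]
-3 < parent 2 at index 0, swap → [-3, 4, 2, 19, 26, 6, 5, 24, 20, 29, 30, 16, 27, 13, 12]
resulting array: [-3, 4, 2, 19, 26, 6, 5, 24, 20, 29, 30, 16, 27, 13, 12]

5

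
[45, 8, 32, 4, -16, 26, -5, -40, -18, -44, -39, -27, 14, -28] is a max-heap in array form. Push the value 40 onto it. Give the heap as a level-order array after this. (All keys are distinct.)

[45, 8, 40, 4, -16, 26, 32, -40, -18, -44, -39, -27, 14, -28, -5]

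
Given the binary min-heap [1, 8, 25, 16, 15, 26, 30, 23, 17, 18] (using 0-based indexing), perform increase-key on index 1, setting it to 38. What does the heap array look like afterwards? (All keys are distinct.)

[1, 15, 25, 16, 18, 26, 30, 23, 17, 38]

set index 1 from 8 to 38 → [1, 38, 25, 16, 15, 26, 30, 23, 17, 18]
38 vs smaller child 15 at index 4, swap → [1, 15, 25, 16, 38, 26, 30, 23, 17, 18]
38 vs only child 18 at index 9, swap → [1, 15, 25, 16, 18, 26, 30, 23, 17, 38]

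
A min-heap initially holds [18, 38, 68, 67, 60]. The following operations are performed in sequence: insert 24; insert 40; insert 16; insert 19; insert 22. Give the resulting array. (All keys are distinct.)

[16, 18, 24, 19, 22, 68, 40, 67, 38, 60]

insert 24:
  append 24 at index 5 → [18, 38, 68, 67, 60, 24]
  24 < parent 68 at index 2, swap → [18, 38, 24, 67, 60, 68]
insert 40:
  append 40 at index 6 → [18, 38, 24, 67, 60, 68, 40] (no swap needed)
insert 16:
  append 16 at index 7 → [18, 38, 24, 67, 60, 68, 40, 16]
  16 < parent 67 at index 3, swap → [18, 38, 24, 16, 60, 68, 40, 67]
  16 < parent 38 at index 1, swap → [18, 16, 24, 38, 60, 68, 40, 67]
  16 < parent 18 at index 0, swap → [16, 18, 24, 38, 60, 68, 40, 67]
insert 19:
  append 19 at index 8 → [16, 18, 24, 38, 60, 68, 40, 67, 19]
  19 < parent 38 at index 3, swap → [16, 18, 24, 19, 60, 68, 40, 67, 38]
insert 22:
  append 22 at index 9 → [16, 18, 24, 19, 60, 68, 40, 67, 38, 22]
  22 < parent 60 at index 4, swap → [16, 18, 24, 19, 22, 68, 40, 67, 38, 60]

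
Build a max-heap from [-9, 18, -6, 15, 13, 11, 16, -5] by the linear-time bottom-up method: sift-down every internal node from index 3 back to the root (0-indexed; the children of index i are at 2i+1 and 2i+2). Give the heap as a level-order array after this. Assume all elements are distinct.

[18, 15, 16, -5, 13, 11, -6, -9]

sift down from index 3: already satisfies heap property
sift down from index 2:
  -6 vs larger child 16 at index 6, swap → [-9, 18, 16, 15, 13, 11, -6, -5]
sift down from index 1: already satisfies heap property
sift down from index 0:
  -9 vs larger child 18 at index 1, swap → [18, -9, 16, 15, 13, 11, -6, -5]
  -9 vs larger child 15 at index 3, swap → [18, 15, 16, -9, 13, 11, -6, -5]
  -9 vs only child -5 at index 7, swap → [18, 15, 16, -5, 13, 11, -6, -9]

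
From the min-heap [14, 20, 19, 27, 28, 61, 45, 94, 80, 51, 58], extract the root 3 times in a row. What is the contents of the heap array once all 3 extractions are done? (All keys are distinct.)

[27, 28, 45, 51, 80, 61, 58, 94]

extract-min #1 returns 14:
  remove root 14; move last element 58 to root → [58, 20, 19, 27, 28, 61, 45, 94, 80, 51]
  58 vs smaller child 19 at index 2, swap → [19, 20, 58, 27, 28, 61, 45, 94, 80, 51]
  58 vs smaller child 45 at index 6, swap → [19, 20, 45, 27, 28, 61, 58, 94, 80, 51]
extract-min #2 returns 19:
  remove root 19; move last element 51 to root → [51, 20, 45, 27, 28, 61, 58, 94, 80]
  51 vs smaller child 20 at index 1, swap → [20, 51, 45, 27, 28, 61, 58, 94, 80]
  51 vs smaller child 27 at index 3, swap → [20, 27, 45, 51, 28, 61, 58, 94, 80]
extract-min #3 returns 20:
  remove root 20; move last element 80 to root → [80, 27, 45, 51, 28, 61, 58, 94]
  80 vs smaller child 27 at index 1, swap → [27, 80, 45, 51, 28, 61, 58, 94]
  80 vs smaller child 28 at index 4, swap → [27, 28, 45, 51, 80, 61, 58, 94]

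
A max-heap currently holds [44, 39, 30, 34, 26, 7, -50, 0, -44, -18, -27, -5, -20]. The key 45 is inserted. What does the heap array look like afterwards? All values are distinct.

[45, 39, 44, 34, 26, 7, 30, 0, -44, -18, -27, -5, -20, -50]

append 45 at index 13 → [44, 39, 30, 34, 26, 7, -50, 0, -44, -18, -27, -5, -20, 45]
45 > parent -50 at index 6, swap → [44, 39, 30, 34, 26, 7, 45, 0, -44, -18, -27, -5, -20, -50]
45 > parent 30 at index 2, swap → [44, 39, 45, 34, 26, 7, 30, 0, -44, -18, -27, -5, -20, -50]
45 > parent 44 at index 0, swap → [45, 39, 44, 34, 26, 7, 30, 0, -44, -18, -27, -5, -20, -50]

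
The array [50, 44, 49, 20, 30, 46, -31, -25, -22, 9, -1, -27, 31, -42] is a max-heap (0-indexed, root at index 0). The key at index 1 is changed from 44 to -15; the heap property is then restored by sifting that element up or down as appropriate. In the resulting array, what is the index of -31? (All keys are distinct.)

set index 1 from 44 to -15 → [50, -15, 49, 20, 30, 46, -31, -25, -22, 9, -1, -27, 31, -42]
-15 vs larger child 30 at index 4, swap → [50, 30, 49, 20, -15, 46, -31, -25, -22, 9, -1, -27, 31, -42]
-15 vs larger child 9 at index 9, swap → [50, 30, 49, 20, 9, 46, -31, -25, -22, -15, -1, -27, 31, -42]
resulting array: [50, 30, 49, 20, 9, 46, -31, -25, -22, -15, -1, -27, 31, -42]

6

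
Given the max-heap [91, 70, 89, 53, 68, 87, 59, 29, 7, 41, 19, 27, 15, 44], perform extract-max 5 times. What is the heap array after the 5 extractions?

extract-max #1 returns 91:
  remove root 91; move last element 44 to root → [44, 70, 89, 53, 68, 87, 59, 29, 7, 41, 19, 27, 15]
  44 vs larger child 89 at index 2, swap → [89, 70, 44, 53, 68, 87, 59, 29, 7, 41, 19, 27, 15]
  44 vs larger child 87 at index 5, swap → [89, 70, 87, 53, 68, 44, 59, 29, 7, 41, 19, 27, 15]
extract-max #2 returns 89:
  remove root 89; move last element 15 to root → [15, 70, 87, 53, 68, 44, 59, 29, 7, 41, 19, 27]
  15 vs larger child 87 at index 2, swap → [87, 70, 15, 53, 68, 44, 59, 29, 7, 41, 19, 27]
  15 vs larger child 59 at index 6, swap → [87, 70, 59, 53, 68, 44, 15, 29, 7, 41, 19, 27]
extract-max #3 returns 87:
  remove root 87; move last element 27 to root → [27, 70, 59, 53, 68, 44, 15, 29, 7, 41, 19]
  27 vs larger child 70 at index 1, swap → [70, 27, 59, 53, 68, 44, 15, 29, 7, 41, 19]
  27 vs larger child 68 at index 4, swap → [70, 68, 59, 53, 27, 44, 15, 29, 7, 41, 19]
  27 vs larger child 41 at index 9, swap → [70, 68, 59, 53, 41, 44, 15, 29, 7, 27, 19]
extract-max #4 returns 70:
  remove root 70; move last element 19 to root → [19, 68, 59, 53, 41, 44, 15, 29, 7, 27]
  19 vs larger child 68 at index 1, swap → [68, 19, 59, 53, 41, 44, 15, 29, 7, 27]
  19 vs larger child 53 at index 3, swap → [68, 53, 59, 19, 41, 44, 15, 29, 7, 27]
  19 vs larger child 29 at index 7, swap → [68, 53, 59, 29, 41, 44, 15, 19, 7, 27]
extract-max #5 returns 68:
  remove root 68; move last element 27 to root → [27, 53, 59, 29, 41, 44, 15, 19, 7]
  27 vs larger child 59 at index 2, swap → [59, 53, 27, 29, 41, 44, 15, 19, 7]
  27 vs larger child 44 at index 5, swap → [59, 53, 44, 29, 41, 27, 15, 19, 7]

[59, 53, 44, 29, 41, 27, 15, 19, 7]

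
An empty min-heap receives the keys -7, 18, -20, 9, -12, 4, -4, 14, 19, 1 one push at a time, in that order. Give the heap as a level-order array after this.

[-20, -12, -7, 14, 1, 4, -4, 18, 19, 9]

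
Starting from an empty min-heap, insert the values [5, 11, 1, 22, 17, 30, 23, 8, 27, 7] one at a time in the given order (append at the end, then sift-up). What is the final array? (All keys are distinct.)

Insert 5:
  append 5 at index 0 → [5] (no swap needed)
Insert 11:
  append 11 at index 1 → [5, 11] (no swap needed)
Insert 1:
  append 1 at index 2 → [5, 11, 1]
  1 < parent 5 at index 0, swap → [1, 11, 5]
Insert 22:
  append 22 at index 3 → [1, 11, 5, 22] (no swap needed)
Insert 17:
  append 17 at index 4 → [1, 11, 5, 22, 17] (no swap needed)
Insert 30:
  append 30 at index 5 → [1, 11, 5, 22, 17, 30] (no swap needed)
Insert 23:
  append 23 at index 6 → [1, 11, 5, 22, 17, 30, 23] (no swap needed)
Insert 8:
  append 8 at index 7 → [1, 11, 5, 22, 17, 30, 23, 8]
  8 < parent 22 at index 3, swap → [1, 11, 5, 8, 17, 30, 23, 22]
  8 < parent 11 at index 1, swap → [1, 8, 5, 11, 17, 30, 23, 22]
Insert 27:
  append 27 at index 8 → [1, 8, 5, 11, 17, 30, 23, 22, 27] (no swap needed)
Insert 7:
  append 7 at index 9 → [1, 8, 5, 11, 17, 30, 23, 22, 27, 7]
  7 < parent 17 at index 4, swap → [1, 8, 5, 11, 7, 30, 23, 22, 27, 17]
  7 < parent 8 at index 1, swap → [1, 7, 5, 11, 8, 30, 23, 22, 27, 17]

[1, 7, 5, 11, 8, 30, 23, 22, 27, 17]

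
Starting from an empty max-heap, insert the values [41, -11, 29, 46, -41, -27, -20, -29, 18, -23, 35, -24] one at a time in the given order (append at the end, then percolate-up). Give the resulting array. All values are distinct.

[46, 41, 29, 18, 35, -24, -20, -29, -11, -41, -23, -27]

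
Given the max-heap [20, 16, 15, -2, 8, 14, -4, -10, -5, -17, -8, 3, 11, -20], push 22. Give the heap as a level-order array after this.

[22, 16, 20, -2, 8, 14, 15, -10, -5, -17, -8, 3, 11, -20, -4]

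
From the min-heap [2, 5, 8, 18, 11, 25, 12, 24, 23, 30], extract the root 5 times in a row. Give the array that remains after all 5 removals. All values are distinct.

extract-min #1 returns 2:
  remove root 2; move last element 30 to root → [30, 5, 8, 18, 11, 25, 12, 24, 23]
  30 vs smaller child 5 at index 1, swap → [5, 30, 8, 18, 11, 25, 12, 24, 23]
  30 vs smaller child 11 at index 4, swap → [5, 11, 8, 18, 30, 25, 12, 24, 23]
extract-min #2 returns 5:
  remove root 5; move last element 23 to root → [23, 11, 8, 18, 30, 25, 12, 24]
  23 vs smaller child 8 at index 2, swap → [8, 11, 23, 18, 30, 25, 12, 24]
  23 vs smaller child 12 at index 6, swap → [8, 11, 12, 18, 30, 25, 23, 24]
extract-min #3 returns 8:
  remove root 8; move last element 24 to root → [24, 11, 12, 18, 30, 25, 23]
  24 vs smaller child 11 at index 1, swap → [11, 24, 12, 18, 30, 25, 23]
  24 vs smaller child 18 at index 3, swap → [11, 18, 12, 24, 30, 25, 23]
extract-min #4 returns 11:
  remove root 11; move last element 23 to root → [23, 18, 12, 24, 30, 25]
  23 vs smaller child 12 at index 2, swap → [12, 18, 23, 24, 30, 25]
extract-min #5 returns 12:
  remove root 12; move last element 25 to root → [25, 18, 23, 24, 30]
  25 vs smaller child 18 at index 1, swap → [18, 25, 23, 24, 30]
  25 vs smaller child 24 at index 3, swap → [18, 24, 23, 25, 30]

[18, 24, 23, 25, 30]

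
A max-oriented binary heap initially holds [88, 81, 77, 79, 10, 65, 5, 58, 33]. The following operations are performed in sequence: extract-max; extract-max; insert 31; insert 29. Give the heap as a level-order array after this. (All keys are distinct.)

extract-max → returns 88:
  remove root 88; move last element 33 to root → [33, 81, 77, 79, 10, 65, 5, 58]
  33 vs larger child 81 at index 1, swap → [81, 33, 77, 79, 10, 65, 5, 58]
  33 vs larger child 79 at index 3, swap → [81, 79, 77, 33, 10, 65, 5, 58]
  33 vs only child 58 at index 7, swap → [81, 79, 77, 58, 10, 65, 5, 33]
extract-max → returns 81:
  remove root 81; move last element 33 to root → [33, 79, 77, 58, 10, 65, 5]
  33 vs larger child 79 at index 1, swap → [79, 33, 77, 58, 10, 65, 5]
  33 vs larger child 58 at index 3, swap → [79, 58, 77, 33, 10, 65, 5]
insert 31:
  append 31 at index 7 → [79, 58, 77, 33, 10, 65, 5, 31] (no swap needed)
insert 29:
  append 29 at index 8 → [79, 58, 77, 33, 10, 65, 5, 31, 29] (no swap needed)

[79, 58, 77, 33, 10, 65, 5, 31, 29]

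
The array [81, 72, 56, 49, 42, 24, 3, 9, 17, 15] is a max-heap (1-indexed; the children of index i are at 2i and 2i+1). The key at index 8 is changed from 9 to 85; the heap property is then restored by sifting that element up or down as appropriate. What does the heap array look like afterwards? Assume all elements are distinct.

[85, 81, 56, 72, 42, 24, 3, 49, 17, 15]

set index 8 from 9 to 85 → [81, 72, 56, 49, 42, 24, 3, 85, 17, 15]
85 > parent 49 at index 4, swap → [81, 72, 56, 85, 42, 24, 3, 49, 17, 15]
85 > parent 72 at index 2, swap → [81, 85, 56, 72, 42, 24, 3, 49, 17, 15]
85 > parent 81 at index 1, swap → [85, 81, 56, 72, 42, 24, 3, 49, 17, 15]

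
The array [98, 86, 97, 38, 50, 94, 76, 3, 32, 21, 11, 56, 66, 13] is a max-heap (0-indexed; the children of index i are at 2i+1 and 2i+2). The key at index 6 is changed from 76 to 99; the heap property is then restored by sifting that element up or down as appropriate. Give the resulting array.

set index 6 from 76 to 99 → [98, 86, 97, 38, 50, 94, 99, 3, 32, 21, 11, 56, 66, 13]
99 > parent 97 at index 2, swap → [98, 86, 99, 38, 50, 94, 97, 3, 32, 21, 11, 56, 66, 13]
99 > parent 98 at index 0, swap → [99, 86, 98, 38, 50, 94, 97, 3, 32, 21, 11, 56, 66, 13]

[99, 86, 98, 38, 50, 94, 97, 3, 32, 21, 11, 56, 66, 13]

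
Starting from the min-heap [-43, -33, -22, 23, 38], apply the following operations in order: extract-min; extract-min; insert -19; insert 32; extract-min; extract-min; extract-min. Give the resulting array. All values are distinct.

extract-min → returns -43:
  remove root -43; move last element 38 to root → [38, -33, -22, 23]
  38 vs smaller child -33 at index 1, swap → [-33, 38, -22, 23]
  38 vs only child 23 at index 3, swap → [-33, 23, -22, 38]
extract-min → returns -33:
  remove root -33; move last element 38 to root → [38, 23, -22]
  38 vs smaller child -22 at index 2, swap → [-22, 23, 38]
insert -19:
  append -19 at index 3 → [-22, 23, 38, -19]
  -19 < parent 23 at index 1, swap → [-22, -19, 38, 23]
insert 32:
  append 32 at index 4 → [-22, -19, 38, 23, 32] (no swap needed)
extract-min → returns -22:
  remove root -22; move last element 32 to root → [32, -19, 38, 23]
  32 vs smaller child -19 at index 1, swap → [-19, 32, 38, 23]
  32 vs only child 23 at index 3, swap → [-19, 23, 38, 32]
extract-min → returns -19:
  remove root -19; move last element 32 to root → [32, 23, 38]
  32 vs smaller child 23 at index 1, swap → [23, 32, 38]
extract-min → returns 23:
  remove root 23; move last element 38 to root → [38, 32]
  38 vs only child 32 at index 1, swap → [32, 38]

[32, 38]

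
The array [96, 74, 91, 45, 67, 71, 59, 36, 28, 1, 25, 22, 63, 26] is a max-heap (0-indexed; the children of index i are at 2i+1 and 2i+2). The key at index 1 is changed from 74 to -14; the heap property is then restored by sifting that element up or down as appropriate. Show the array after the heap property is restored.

[96, 67, 91, 45, 25, 71, 59, 36, 28, 1, -14, 22, 63, 26]

set index 1 from 74 to -14 → [96, -14, 91, 45, 67, 71, 59, 36, 28, 1, 25, 22, 63, 26]
-14 vs larger child 67 at index 4, swap → [96, 67, 91, 45, -14, 71, 59, 36, 28, 1, 25, 22, 63, 26]
-14 vs larger child 25 at index 10, swap → [96, 67, 91, 45, 25, 71, 59, 36, 28, 1, -14, 22, 63, 26]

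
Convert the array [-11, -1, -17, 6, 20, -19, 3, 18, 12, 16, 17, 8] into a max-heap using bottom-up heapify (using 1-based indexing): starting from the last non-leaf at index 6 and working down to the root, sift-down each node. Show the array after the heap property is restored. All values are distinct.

[20, 18, 8, 12, 17, -17, 3, 6, -11, 16, -1, -19]

sift down from index 6:
  -19 vs only child 8 at index 12, swap → [-11, -1, -17, 6, 20, 8, 3, 18, 12, 16, 17, -19]
sift down from index 5: already satisfies heap property
sift down from index 4:
  6 vs larger child 18 at index 8, swap → [-11, -1, -17, 18, 20, 8, 3, 6, 12, 16, 17, -19]
sift down from index 3:
  -17 vs larger child 8 at index 6, swap → [-11, -1, 8, 18, 20, -17, 3, 6, 12, 16, 17, -19]
sift down from index 2:
  -1 vs larger child 20 at index 5, swap → [-11, 20, 8, 18, -1, -17, 3, 6, 12, 16, 17, -19]
  -1 vs larger child 17 at index 11, swap → [-11, 20, 8, 18, 17, -17, 3, 6, 12, 16, -1, -19]
sift down from index 1:
  -11 vs larger child 20 at index 2, swap → [20, -11, 8, 18, 17, -17, 3, 6, 12, 16, -1, -19]
  -11 vs larger child 18 at index 4, swap → [20, 18, 8, -11, 17, -17, 3, 6, 12, 16, -1, -19]
  -11 vs larger child 12 at index 9, swap → [20, 18, 8, 12, 17, -17, 3, 6, -11, 16, -1, -19]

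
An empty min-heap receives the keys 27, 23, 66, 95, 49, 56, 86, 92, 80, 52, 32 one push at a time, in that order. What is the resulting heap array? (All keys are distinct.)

Insert 27:
  append 27 at index 0 → [27] (no swap needed)
Insert 23:
  append 23 at index 1 → [27, 23]
  23 < parent 27 at index 0, swap → [23, 27]
Insert 66:
  append 66 at index 2 → [23, 27, 66] (no swap needed)
Insert 95:
  append 95 at index 3 → [23, 27, 66, 95] (no swap needed)
Insert 49:
  append 49 at index 4 → [23, 27, 66, 95, 49] (no swap needed)
Insert 56:
  append 56 at index 5 → [23, 27, 66, 95, 49, 56]
  56 < parent 66 at index 2, swap → [23, 27, 56, 95, 49, 66]
Insert 86:
  append 86 at index 6 → [23, 27, 56, 95, 49, 66, 86] (no swap needed)
Insert 92:
  append 92 at index 7 → [23, 27, 56, 95, 49, 66, 86, 92]
  92 < parent 95 at index 3, swap → [23, 27, 56, 92, 49, 66, 86, 95]
Insert 80:
  append 80 at index 8 → [23, 27, 56, 92, 49, 66, 86, 95, 80]
  80 < parent 92 at index 3, swap → [23, 27, 56, 80, 49, 66, 86, 95, 92]
Insert 52:
  append 52 at index 9 → [23, 27, 56, 80, 49, 66, 86, 95, 92, 52] (no swap needed)
Insert 32:
  append 32 at index 10 → [23, 27, 56, 80, 49, 66, 86, 95, 92, 52, 32]
  32 < parent 49 at index 4, swap → [23, 27, 56, 80, 32, 66, 86, 95, 92, 52, 49]

[23, 27, 56, 80, 32, 66, 86, 95, 92, 52, 49]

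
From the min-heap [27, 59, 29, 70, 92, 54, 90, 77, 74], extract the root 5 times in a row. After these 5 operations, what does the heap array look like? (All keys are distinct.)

[74, 77, 92, 90]

extract-min #1 returns 27:
  remove root 27; move last element 74 to root → [74, 59, 29, 70, 92, 54, 90, 77]
  74 vs smaller child 29 at index 2, swap → [29, 59, 74, 70, 92, 54, 90, 77]
  74 vs smaller child 54 at index 5, swap → [29, 59, 54, 70, 92, 74, 90, 77]
extract-min #2 returns 29:
  remove root 29; move last element 77 to root → [77, 59, 54, 70, 92, 74, 90]
  77 vs smaller child 54 at index 2, swap → [54, 59, 77, 70, 92, 74, 90]
  77 vs smaller child 74 at index 5, swap → [54, 59, 74, 70, 92, 77, 90]
extract-min #3 returns 54:
  remove root 54; move last element 90 to root → [90, 59, 74, 70, 92, 77]
  90 vs smaller child 59 at index 1, swap → [59, 90, 74, 70, 92, 77]
  90 vs smaller child 70 at index 3, swap → [59, 70, 74, 90, 92, 77]
extract-min #4 returns 59:
  remove root 59; move last element 77 to root → [77, 70, 74, 90, 92]
  77 vs smaller child 70 at index 1, swap → [70, 77, 74, 90, 92]
extract-min #5 returns 70:
  remove root 70; move last element 92 to root → [92, 77, 74, 90]
  92 vs smaller child 74 at index 2, swap → [74, 77, 92, 90]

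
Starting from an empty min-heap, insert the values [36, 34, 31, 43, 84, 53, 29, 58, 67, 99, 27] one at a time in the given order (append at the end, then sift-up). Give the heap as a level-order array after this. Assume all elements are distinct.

[27, 29, 31, 43, 36, 53, 34, 58, 67, 99, 84]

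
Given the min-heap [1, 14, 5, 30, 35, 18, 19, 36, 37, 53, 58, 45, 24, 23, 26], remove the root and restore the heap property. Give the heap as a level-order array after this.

[5, 14, 18, 30, 35, 24, 19, 36, 37, 53, 58, 45, 26, 23]

remove root 1; move last element 26 to root → [26, 14, 5, 30, 35, 18, 19, 36, 37, 53, 58, 45, 24, 23]
26 vs smaller child 5 at index 2, swap → [5, 14, 26, 30, 35, 18, 19, 36, 37, 53, 58, 45, 24, 23]
26 vs smaller child 18 at index 5, swap → [5, 14, 18, 30, 35, 26, 19, 36, 37, 53, 58, 45, 24, 23]
26 vs smaller child 24 at index 12, swap → [5, 14, 18, 30, 35, 24, 19, 36, 37, 53, 58, 45, 26, 23]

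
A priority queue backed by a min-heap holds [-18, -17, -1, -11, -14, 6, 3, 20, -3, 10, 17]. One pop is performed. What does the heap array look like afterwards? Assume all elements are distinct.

remove root -18; move last element 17 to root → [17, -17, -1, -11, -14, 6, 3, 20, -3, 10]
17 vs smaller child -17 at index 1, swap → [-17, 17, -1, -11, -14, 6, 3, 20, -3, 10]
17 vs smaller child -14 at index 4, swap → [-17, -14, -1, -11, 17, 6, 3, 20, -3, 10]
17 vs only child 10 at index 9, swap → [-17, -14, -1, -11, 10, 6, 3, 20, -3, 17]

[-17, -14, -1, -11, 10, 6, 3, 20, -3, 17]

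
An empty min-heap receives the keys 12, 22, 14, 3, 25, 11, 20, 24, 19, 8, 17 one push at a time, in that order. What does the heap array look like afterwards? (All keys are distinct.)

[3, 8, 11, 19, 12, 14, 20, 24, 22, 25, 17]

Insert 12:
  append 12 at index 0 → [12] (no swap needed)
Insert 22:
  append 22 at index 1 → [12, 22] (no swap needed)
Insert 14:
  append 14 at index 2 → [12, 22, 14] (no swap needed)
Insert 3:
  append 3 at index 3 → [12, 22, 14, 3]
  3 < parent 22 at index 1, swap → [12, 3, 14, 22]
  3 < parent 12 at index 0, swap → [3, 12, 14, 22]
Insert 25:
  append 25 at index 4 → [3, 12, 14, 22, 25] (no swap needed)
Insert 11:
  append 11 at index 5 → [3, 12, 14, 22, 25, 11]
  11 < parent 14 at index 2, swap → [3, 12, 11, 22, 25, 14]
Insert 20:
  append 20 at index 6 → [3, 12, 11, 22, 25, 14, 20] (no swap needed)
Insert 24:
  append 24 at index 7 → [3, 12, 11, 22, 25, 14, 20, 24] (no swap needed)
Insert 19:
  append 19 at index 8 → [3, 12, 11, 22, 25, 14, 20, 24, 19]
  19 < parent 22 at index 3, swap → [3, 12, 11, 19, 25, 14, 20, 24, 22]
Insert 8:
  append 8 at index 9 → [3, 12, 11, 19, 25, 14, 20, 24, 22, 8]
  8 < parent 25 at index 4, swap → [3, 12, 11, 19, 8, 14, 20, 24, 22, 25]
  8 < parent 12 at index 1, swap → [3, 8, 11, 19, 12, 14, 20, 24, 22, 25]
Insert 17:
  append 17 at index 10 → [3, 8, 11, 19, 12, 14, 20, 24, 22, 25, 17] (no swap needed)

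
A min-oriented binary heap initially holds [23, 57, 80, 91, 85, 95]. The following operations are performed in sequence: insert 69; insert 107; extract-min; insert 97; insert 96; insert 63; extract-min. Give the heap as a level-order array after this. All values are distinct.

[63, 85, 69, 91, 107, 95, 80, 97, 96]

insert 69:
  append 69 at index 6 → [23, 57, 80, 91, 85, 95, 69]
  69 < parent 80 at index 2, swap → [23, 57, 69, 91, 85, 95, 80]
insert 107:
  append 107 at index 7 → [23, 57, 69, 91, 85, 95, 80, 107] (no swap needed)
extract-min → returns 23:
  remove root 23; move last element 107 to root → [107, 57, 69, 91, 85, 95, 80]
  107 vs smaller child 57 at index 1, swap → [57, 107, 69, 91, 85, 95, 80]
  107 vs smaller child 85 at index 4, swap → [57, 85, 69, 91, 107, 95, 80]
insert 97:
  append 97 at index 7 → [57, 85, 69, 91, 107, 95, 80, 97] (no swap needed)
insert 96:
  append 96 at index 8 → [57, 85, 69, 91, 107, 95, 80, 97, 96] (no swap needed)
insert 63:
  append 63 at index 9 → [57, 85, 69, 91, 107, 95, 80, 97, 96, 63]
  63 < parent 107 at index 4, swap → [57, 85, 69, 91, 63, 95, 80, 97, 96, 107]
  63 < parent 85 at index 1, swap → [57, 63, 69, 91, 85, 95, 80, 97, 96, 107]
extract-min → returns 57:
  remove root 57; move last element 107 to root → [107, 63, 69, 91, 85, 95, 80, 97, 96]
  107 vs smaller child 63 at index 1, swap → [63, 107, 69, 91, 85, 95, 80, 97, 96]
  107 vs smaller child 85 at index 4, swap → [63, 85, 69, 91, 107, 95, 80, 97, 96]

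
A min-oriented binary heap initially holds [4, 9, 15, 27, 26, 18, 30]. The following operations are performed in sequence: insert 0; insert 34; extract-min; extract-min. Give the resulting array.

[9, 26, 15, 27, 34, 18, 30]

insert 0:
  append 0 at index 7 → [4, 9, 15, 27, 26, 18, 30, 0]
  0 < parent 27 at index 3, swap → [4, 9, 15, 0, 26, 18, 30, 27]
  0 < parent 9 at index 1, swap → [4, 0, 15, 9, 26, 18, 30, 27]
  0 < parent 4 at index 0, swap → [0, 4, 15, 9, 26, 18, 30, 27]
insert 34:
  append 34 at index 8 → [0, 4, 15, 9, 26, 18, 30, 27, 34] (no swap needed)
extract-min → returns 0:
  remove root 0; move last element 34 to root → [34, 4, 15, 9, 26, 18, 30, 27]
  34 vs smaller child 4 at index 1, swap → [4, 34, 15, 9, 26, 18, 30, 27]
  34 vs smaller child 9 at index 3, swap → [4, 9, 15, 34, 26, 18, 30, 27]
  34 vs only child 27 at index 7, swap → [4, 9, 15, 27, 26, 18, 30, 34]
extract-min → returns 4:
  remove root 4; move last element 34 to root → [34, 9, 15, 27, 26, 18, 30]
  34 vs smaller child 9 at index 1, swap → [9, 34, 15, 27, 26, 18, 30]
  34 vs smaller child 26 at index 4, swap → [9, 26, 15, 27, 34, 18, 30]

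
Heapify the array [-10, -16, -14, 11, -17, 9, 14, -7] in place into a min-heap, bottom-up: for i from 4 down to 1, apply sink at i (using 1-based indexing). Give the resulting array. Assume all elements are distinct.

[-17, -16, -14, -7, -10, 9, 14, 11]

sift down from index 4:
  11 vs only child -7 at index 8, swap → [-10, -16, -14, -7, -17, 9, 14, 11]
sift down from index 3: already satisfies heap property
sift down from index 2:
  -16 vs smaller child -17 at index 5, swap → [-10, -17, -14, -7, -16, 9, 14, 11]
sift down from index 1:
  -10 vs smaller child -17 at index 2, swap → [-17, -10, -14, -7, -16, 9, 14, 11]
  -10 vs smaller child -16 at index 5, swap → [-17, -16, -14, -7, -10, 9, 14, 11]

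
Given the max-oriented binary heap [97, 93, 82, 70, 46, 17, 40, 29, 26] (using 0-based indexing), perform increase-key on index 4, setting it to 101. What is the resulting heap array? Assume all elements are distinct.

set index 4 from 46 to 101 → [97, 93, 82, 70, 101, 17, 40, 29, 26]
101 > parent 93 at index 1, swap → [97, 101, 82, 70, 93, 17, 40, 29, 26]
101 > parent 97 at index 0, swap → [101, 97, 82, 70, 93, 17, 40, 29, 26]

[101, 97, 82, 70, 93, 17, 40, 29, 26]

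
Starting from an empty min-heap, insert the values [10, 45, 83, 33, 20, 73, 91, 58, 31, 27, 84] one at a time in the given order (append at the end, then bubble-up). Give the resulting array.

[10, 20, 73, 31, 27, 83, 91, 58, 45, 33, 84]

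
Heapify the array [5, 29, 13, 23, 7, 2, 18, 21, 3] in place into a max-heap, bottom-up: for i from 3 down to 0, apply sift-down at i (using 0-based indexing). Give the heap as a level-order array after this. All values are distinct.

sift down from index 3: already satisfies heap property
sift down from index 2:
  13 vs larger child 18 at index 6, swap → [5, 29, 18, 23, 7, 2, 13, 21, 3]
sift down from index 1: already satisfies heap property
sift down from index 0:
  5 vs larger child 29 at index 1, swap → [29, 5, 18, 23, 7, 2, 13, 21, 3]
  5 vs larger child 23 at index 3, swap → [29, 23, 18, 5, 7, 2, 13, 21, 3]
  5 vs larger child 21 at index 7, swap → [29, 23, 18, 21, 7, 2, 13, 5, 3]

[29, 23, 18, 21, 7, 2, 13, 5, 3]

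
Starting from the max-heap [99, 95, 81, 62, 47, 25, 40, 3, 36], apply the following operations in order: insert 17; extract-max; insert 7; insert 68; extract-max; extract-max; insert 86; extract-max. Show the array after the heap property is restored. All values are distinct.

[68, 62, 47, 36, 7, 25, 40, 3, 17]

insert 17:
  append 17 at index 9 → [99, 95, 81, 62, 47, 25, 40, 3, 36, 17] (no swap needed)
extract-max → returns 99:
  remove root 99; move last element 17 to root → [17, 95, 81, 62, 47, 25, 40, 3, 36]
  17 vs larger child 95 at index 1, swap → [95, 17, 81, 62, 47, 25, 40, 3, 36]
  17 vs larger child 62 at index 3, swap → [95, 62, 81, 17, 47, 25, 40, 3, 36]
  17 vs larger child 36 at index 8, swap → [95, 62, 81, 36, 47, 25, 40, 3, 17]
insert 7:
  append 7 at index 9 → [95, 62, 81, 36, 47, 25, 40, 3, 17, 7] (no swap needed)
insert 68:
  append 68 at index 10 → [95, 62, 81, 36, 47, 25, 40, 3, 17, 7, 68]
  68 > parent 47 at index 4, swap → [95, 62, 81, 36, 68, 25, 40, 3, 17, 7, 47]
  68 > parent 62 at index 1, swap → [95, 68, 81, 36, 62, 25, 40, 3, 17, 7, 47]
extract-max → returns 95:
  remove root 95; move last element 47 to root → [47, 68, 81, 36, 62, 25, 40, 3, 17, 7]
  47 vs larger child 81 at index 2, swap → [81, 68, 47, 36, 62, 25, 40, 3, 17, 7]
extract-max → returns 81:
  remove root 81; move last element 7 to root → [7, 68, 47, 36, 62, 25, 40, 3, 17]
  7 vs larger child 68 at index 1, swap → [68, 7, 47, 36, 62, 25, 40, 3, 17]
  7 vs larger child 62 at index 4, swap → [68, 62, 47, 36, 7, 25, 40, 3, 17]
insert 86:
  append 86 at index 9 → [68, 62, 47, 36, 7, 25, 40, 3, 17, 86]
  86 > parent 7 at index 4, swap → [68, 62, 47, 36, 86, 25, 40, 3, 17, 7]
  86 > parent 62 at index 1, swap → [68, 86, 47, 36, 62, 25, 40, 3, 17, 7]
  86 > parent 68 at index 0, swap → [86, 68, 47, 36, 62, 25, 40, 3, 17, 7]
extract-max → returns 86:
  remove root 86; move last element 7 to root → [7, 68, 47, 36, 62, 25, 40, 3, 17]
  7 vs larger child 68 at index 1, swap → [68, 7, 47, 36, 62, 25, 40, 3, 17]
  7 vs larger child 62 at index 4, swap → [68, 62, 47, 36, 7, 25, 40, 3, 17]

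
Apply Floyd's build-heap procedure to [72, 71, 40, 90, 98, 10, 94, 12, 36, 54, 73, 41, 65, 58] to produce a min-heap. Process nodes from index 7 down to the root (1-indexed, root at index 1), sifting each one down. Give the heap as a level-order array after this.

[10, 12, 40, 36, 54, 41, 58, 90, 71, 98, 73, 72, 65, 94]

sift down from index 7:
  94 vs only child 58 at index 14, swap → [72, 71, 40, 90, 98, 10, 58, 12, 36, 54, 73, 41, 65, 94]
sift down from index 6: already satisfies heap property
sift down from index 5:
  98 vs smaller child 54 at index 10, swap → [72, 71, 40, 90, 54, 10, 58, 12, 36, 98, 73, 41, 65, 94]
sift down from index 4:
  90 vs smaller child 12 at index 8, swap → [72, 71, 40, 12, 54, 10, 58, 90, 36, 98, 73, 41, 65, 94]
sift down from index 3:
  40 vs smaller child 10 at index 6, swap → [72, 71, 10, 12, 54, 40, 58, 90, 36, 98, 73, 41, 65, 94]
sift down from index 2:
  71 vs smaller child 12 at index 4, swap → [72, 12, 10, 71, 54, 40, 58, 90, 36, 98, 73, 41, 65, 94]
  71 vs smaller child 36 at index 9, swap → [72, 12, 10, 36, 54, 40, 58, 90, 71, 98, 73, 41, 65, 94]
sift down from index 1:
  72 vs smaller child 10 at index 3, swap → [10, 12, 72, 36, 54, 40, 58, 90, 71, 98, 73, 41, 65, 94]
  72 vs smaller child 40 at index 6, swap → [10, 12, 40, 36, 54, 72, 58, 90, 71, 98, 73, 41, 65, 94]
  72 vs smaller child 41 at index 12, swap → [10, 12, 40, 36, 54, 41, 58, 90, 71, 98, 73, 72, 65, 94]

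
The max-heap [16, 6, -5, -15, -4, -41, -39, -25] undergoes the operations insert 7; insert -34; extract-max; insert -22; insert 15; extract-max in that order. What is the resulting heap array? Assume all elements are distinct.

insert 7:
  append 7 at index 8 → [16, 6, -5, -15, -4, -41, -39, -25, 7]
  7 > parent -15 at index 3, swap → [16, 6, -5, 7, -4, -41, -39, -25, -15]
  7 > parent 6 at index 1, swap → [16, 7, -5, 6, -4, -41, -39, -25, -15]
insert -34:
  append -34 at index 9 → [16, 7, -5, 6, -4, -41, -39, -25, -15, -34] (no swap needed)
extract-max → returns 16:
  remove root 16; move last element -34 to root → [-34, 7, -5, 6, -4, -41, -39, -25, -15]
  -34 vs larger child 7 at index 1, swap → [7, -34, -5, 6, -4, -41, -39, -25, -15]
  -34 vs larger child 6 at index 3, swap → [7, 6, -5, -34, -4, -41, -39, -25, -15]
  -34 vs larger child -15 at index 8, swap → [7, 6, -5, -15, -4, -41, -39, -25, -34]
insert -22:
  append -22 at index 9 → [7, 6, -5, -15, -4, -41, -39, -25, -34, -22] (no swap needed)
insert 15:
  append 15 at index 10 → [7, 6, -5, -15, -4, -41, -39, -25, -34, -22, 15]
  15 > parent -4 at index 4, swap → [7, 6, -5, -15, 15, -41, -39, -25, -34, -22, -4]
  15 > parent 6 at index 1, swap → [7, 15, -5, -15, 6, -41, -39, -25, -34, -22, -4]
  15 > parent 7 at index 0, swap → [15, 7, -5, -15, 6, -41, -39, -25, -34, -22, -4]
extract-max → returns 15:
  remove root 15; move last element -4 to root → [-4, 7, -5, -15, 6, -41, -39, -25, -34, -22]
  -4 vs larger child 7 at index 1, swap → [7, -4, -5, -15, 6, -41, -39, -25, -34, -22]
  -4 vs larger child 6 at index 4, swap → [7, 6, -5, -15, -4, -41, -39, -25, -34, -22]

[7, 6, -5, -15, -4, -41, -39, -25, -34, -22]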